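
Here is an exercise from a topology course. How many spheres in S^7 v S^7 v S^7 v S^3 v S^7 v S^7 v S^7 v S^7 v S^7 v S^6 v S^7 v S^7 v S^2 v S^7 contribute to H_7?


For a wedge of spheres, H_k (k>0) is free on one generator per sphere of dimension k.
Spheres of dimension 7: count = 11.
b_7 = 11

11


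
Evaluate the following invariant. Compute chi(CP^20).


CP^20 has one cell in each even dimension 0, 2, ..., 2*20 (20+1 cells total).
All cells are even-dimensional, so chi = number of cells.
chi = 20 + 1 = 21

21


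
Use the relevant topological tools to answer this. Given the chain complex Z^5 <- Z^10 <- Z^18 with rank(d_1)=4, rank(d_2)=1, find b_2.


rank H_k = rank(ker d_k) - rank(im d_{k+1}).
rank(ker d_2) = rank(C_2) - rank(d_2) = 18 - 1 = 17.
rank(im d_{2+1}) = 0.
rank H_2 = 17 - 0 = 17

17


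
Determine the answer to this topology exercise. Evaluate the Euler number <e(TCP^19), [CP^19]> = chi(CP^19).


For any closed oriented manifold, <e(TM),[M]> = chi(M).
chi(CP^19) = 19+1 = 20

20


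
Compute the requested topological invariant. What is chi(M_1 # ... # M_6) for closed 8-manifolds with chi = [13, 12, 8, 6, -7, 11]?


For n-manifolds: chi(A#B) = chi(A) + chi(B) - chi(S^8).
chi(S^8) = 1 + (-1)^8 = 2.
chi(#) = (sum chi_i) - (6-1)*chi(S^8) = 43 - 5*2 = 33

33


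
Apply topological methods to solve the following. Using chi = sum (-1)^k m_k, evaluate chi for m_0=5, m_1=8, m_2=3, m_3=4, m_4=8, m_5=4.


Morse theory: chi(M) = sum_k (-1)^k m_k where m_k = #(index-k critical points).
= (5) + (-8) + (3) + (-4) + (8) + (-4) = 0

0


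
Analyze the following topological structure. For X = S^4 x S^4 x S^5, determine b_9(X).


Each S^d has Poincare polynomial 1 + t^d.
The product S^4 x S^4 x S^5 has Poincare polynomial prod(1+t^d_i).
Expanding: b_0=1, b_4=2, b_5=1, b_8=1, b_9=2, b_13=1.
b_9 = 2

2


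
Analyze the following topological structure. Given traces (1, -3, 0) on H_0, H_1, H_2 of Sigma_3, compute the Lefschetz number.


L(f) = tr(f_0*) - tr(f_1*) + tr(f_2*).
= 1 - (-3) + (0)
= 4

4


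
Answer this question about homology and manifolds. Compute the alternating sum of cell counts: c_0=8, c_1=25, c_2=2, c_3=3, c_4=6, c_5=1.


chi = sum_k (-1)^k c_k.
= (-1)^0*8 + (-1)^1*25 + (-1)^2*2 + (-1)^3*3 + (-1)^4*6 + (-1)^5*1
= (8) + (-25) + (2) + (-3) + (6) + (-1)
= -13

-13


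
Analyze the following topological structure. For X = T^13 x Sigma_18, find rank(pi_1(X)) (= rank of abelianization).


pi_1(A x B) = pi_1(A) x pi_1(B); rank of abelianization = b_1.
b_1(T^13) = 13, b_1(Sigma_18) = 2*18 = 36.
b_1(product) = 13 + 36 = 49

49


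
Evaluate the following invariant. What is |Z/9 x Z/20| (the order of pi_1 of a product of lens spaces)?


pi_1(X x Y) = pi_1(X) x pi_1(Y).
pi_1(L(9,1)) = Z/9, pi_1(L(20,1)) = Z/20.
|Z/9 x Z/20| = 9 * 20 = 180

180


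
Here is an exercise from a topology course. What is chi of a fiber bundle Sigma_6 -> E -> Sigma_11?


For a fiber bundle F -> E -> B (with CW structure): chi(E) = chi(B) * chi(F).
chi(Sigma_11) = -20, chi(Sigma_6) = -10.
chi(E) = (-20) * (-10) = 200

200


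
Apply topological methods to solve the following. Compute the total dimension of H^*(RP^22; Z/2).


H^k(RP^22; Z/2) = Z/2 for each 0 <= k <= 22.
Total dimension = 22 + 1 = 23

23


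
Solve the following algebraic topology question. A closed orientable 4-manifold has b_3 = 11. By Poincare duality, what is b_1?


Poincare duality for closed orientable n-manifolds: b_k = b_{n-k}.
Here n = 4, so b_1 = b_3 = 11

11


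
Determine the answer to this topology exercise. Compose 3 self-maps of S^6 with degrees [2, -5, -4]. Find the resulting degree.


Degree is multiplicative: deg(composition) = product of degrees.
= (2) * (-5) * (-4) = 40

40


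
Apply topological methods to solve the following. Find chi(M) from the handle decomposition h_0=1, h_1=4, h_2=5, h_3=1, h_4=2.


Handles of index k contribute (-1)^k to chi (same as CW cells).
chi = (1) + (-4) + (5) + (-1) + (2) = 3

3


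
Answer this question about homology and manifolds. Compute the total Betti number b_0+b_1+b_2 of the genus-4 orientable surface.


For Sigma_4: b_0 = 1, b_1 = 2g = 8, b_2 = 1.
Total = 1 + 8 + 1 = 10

10


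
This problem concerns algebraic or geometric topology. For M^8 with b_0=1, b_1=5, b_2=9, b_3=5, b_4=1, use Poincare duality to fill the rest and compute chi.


By Poincare duality b_k = b_{8-k}, so full Betti numbers: b_0=1, b_1=5, b_2=9, b_3=5, b_4=1, b_5=5, b_6=9, b_7=5, b_8=1.
chi = sum (-1)^k b_k = 1

1


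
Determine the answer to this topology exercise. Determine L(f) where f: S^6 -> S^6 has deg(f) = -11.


On S^6: L(f) = tr(f_0*) + (-1)^6 tr(f_6*) = 1 + (-1)^6 * deg(f).
L(f) = 1 + (-1)^6 * -11 = 1 + -11 = -10

-10


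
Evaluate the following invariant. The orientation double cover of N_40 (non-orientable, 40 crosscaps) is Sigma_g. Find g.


chi(N_40) = 2 - 40 = -38.
Double cover: chi(Sigma_g) = 2 * chi(N_40) = 2*(-38) = -76.
2 - 2g = -76, so g = (2 - (-76))/2 = 78/2 = 39

39


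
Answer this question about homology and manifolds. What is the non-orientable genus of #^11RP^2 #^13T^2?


Since a >= 1, the sum is non-orientable; each T^2 can be replaced by RP^2 # RP^2 (since T^2#RP^2 = 3RP^2).
Total crosscaps k = 11 + 2*13 = 37.
Check via chi: chi = 11*1 + 13*0 - (11+13-1)*2 = -35 = 2 - k = -35. Consistent.

37


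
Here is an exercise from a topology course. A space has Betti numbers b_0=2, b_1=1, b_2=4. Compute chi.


chi = sum_k (-1)^k b_k.
= (2) + (-1) + (4)
= 5

5


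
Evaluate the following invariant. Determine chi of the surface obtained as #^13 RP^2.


For a non-orientable closed surface with k crosscaps: chi = 2 - k.
Here k = 13.
chi = 2 - 13 = -11

-11


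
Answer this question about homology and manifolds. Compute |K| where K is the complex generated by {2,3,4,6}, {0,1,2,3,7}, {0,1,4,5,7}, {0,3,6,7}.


Each maximal simplex on m vertices has 2^m - 1 nonempty faces.
Take the union (dedupe shared faces).
Total distinct faces = 72

72


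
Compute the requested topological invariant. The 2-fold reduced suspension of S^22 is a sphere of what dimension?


Each suspension raises dimension by 1: Sigma S^n = S^{n+1}.
Sigma^2 S^22 = S^{22+2} = S^24

24


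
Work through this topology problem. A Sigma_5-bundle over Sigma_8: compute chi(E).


For a fiber bundle F -> E -> B (with CW structure): chi(E) = chi(B) * chi(F).
chi(Sigma_8) = -14, chi(Sigma_5) = -8.
chi(E) = (-14) * (-8) = 112

112


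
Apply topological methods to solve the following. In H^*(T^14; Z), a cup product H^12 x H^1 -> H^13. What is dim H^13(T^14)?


Cup product: H^p x H^q -> H^{p+q}; here p+q = 12+1 = 13.
rank H^k(T^n) = C(n,k).
C(14,13) = 14

14


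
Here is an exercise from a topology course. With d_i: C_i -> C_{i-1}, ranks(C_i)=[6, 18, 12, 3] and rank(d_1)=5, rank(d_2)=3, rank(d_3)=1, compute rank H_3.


rank H_k = rank(ker d_k) - rank(im d_{k+1}).
rank(ker d_3) = rank(C_3) - rank(d_3) = 3 - 1 = 2.
rank(im d_{3+1}) = 0.
rank H_3 = 2 - 0 = 2

2


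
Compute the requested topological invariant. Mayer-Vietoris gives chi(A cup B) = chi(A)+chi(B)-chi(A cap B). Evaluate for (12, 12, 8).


chi(A cup B) = chi(A) + chi(B) - chi(A cap B)
= 12 + (12) - (8)
= 16

16


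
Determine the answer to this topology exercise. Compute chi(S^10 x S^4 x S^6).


chi is multiplicative: chi(X x Y) = chi(X) chi(Y).
Each even-dim sphere has chi = 2. There are 3 factors.
chi = 2^3 = 8

8


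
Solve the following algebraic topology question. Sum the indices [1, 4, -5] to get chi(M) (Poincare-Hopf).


Poincare-Hopf: chi(M) = sum of indices of zeros.
chi = (1) + (4) + (-5) = 0

0


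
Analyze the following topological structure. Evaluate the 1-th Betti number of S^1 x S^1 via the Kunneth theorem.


Each S^d has Poincare polynomial 1 + t^d.
The product S^1 x S^1 has Poincare polynomial prod(1+t^d_i).
Expanding: b_0=1, b_1=2, b_2=1.
b_1 = 2

2


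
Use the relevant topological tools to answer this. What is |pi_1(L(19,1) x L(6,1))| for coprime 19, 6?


pi_1(X x Y) = pi_1(X) x pi_1(Y).
pi_1(L(19,1)) = Z/19, pi_1(L(6,1)) = Z/6.
|Z/19 x Z/6| = 19 * 6 = 114

114


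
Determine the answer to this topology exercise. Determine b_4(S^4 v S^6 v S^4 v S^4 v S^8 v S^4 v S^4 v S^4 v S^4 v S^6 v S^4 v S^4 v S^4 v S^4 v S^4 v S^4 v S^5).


For a wedge of spheres, H_k (k>0) is free on one generator per sphere of dimension k.
Spheres of dimension 4: count = 13.
b_4 = 13

13


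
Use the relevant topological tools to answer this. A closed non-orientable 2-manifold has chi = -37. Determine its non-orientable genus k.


chi = 2 - k for closed non-orientable surfaces with k crosscaps.
-37 = 2 - k
k = 2 - (-37) = 39

39


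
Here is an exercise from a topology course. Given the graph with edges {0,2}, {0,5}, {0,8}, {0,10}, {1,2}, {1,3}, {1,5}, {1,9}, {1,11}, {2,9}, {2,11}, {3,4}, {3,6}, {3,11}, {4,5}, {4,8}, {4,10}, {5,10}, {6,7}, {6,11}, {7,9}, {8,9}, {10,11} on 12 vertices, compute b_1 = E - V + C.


b_1 = E - V + (number of components).
E = 23, V = 12, components = 1.
b_1 = 23 - 12 + 1 = 12

12


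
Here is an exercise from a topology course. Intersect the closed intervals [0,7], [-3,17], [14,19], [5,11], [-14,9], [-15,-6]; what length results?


Intersection = [max(a_i), min(b_i)] = [14, -6].
Since 14 > -6, the intersection is empty.
Length = 0

0


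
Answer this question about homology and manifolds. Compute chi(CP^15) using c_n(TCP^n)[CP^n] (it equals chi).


For any closed oriented manifold, <e(TM),[M]> = chi(M).
chi(CP^15) = 15+1 = 16

16


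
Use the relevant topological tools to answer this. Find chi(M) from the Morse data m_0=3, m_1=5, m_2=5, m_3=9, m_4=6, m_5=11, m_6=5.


Morse theory: chi(M) = sum_k (-1)^k m_k where m_k = #(index-k critical points).
= (3) + (-5) + (5) + (-9) + (6) + (-11) + (5) = -6

-6


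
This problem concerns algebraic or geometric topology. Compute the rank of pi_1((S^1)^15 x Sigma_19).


pi_1(A x B) = pi_1(A) x pi_1(B); rank of abelianization = b_1.
b_1(T^15) = 15, b_1(Sigma_19) = 2*19 = 38.
b_1(product) = 15 + 38 = 53

53


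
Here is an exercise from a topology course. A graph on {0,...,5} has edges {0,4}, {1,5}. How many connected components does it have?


Run DFS/union-find over 6 vertices.
V = 6, E = 2.
Number of components = 4

4


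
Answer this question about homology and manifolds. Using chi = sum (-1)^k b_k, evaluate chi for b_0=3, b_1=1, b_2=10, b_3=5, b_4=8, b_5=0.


chi = sum_k (-1)^k b_k.
= (3) + (-1) + (10) + (-5) + (8) + (0)
= 15

15


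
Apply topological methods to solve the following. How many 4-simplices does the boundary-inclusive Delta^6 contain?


Delta^6 has 6+1 vertices. A 4-face is a choice of 4+1 vertices.
f_4 = C(6+1, 4+1) = C(7,5) = 21

21


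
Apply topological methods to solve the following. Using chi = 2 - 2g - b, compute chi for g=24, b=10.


For a compact orientable surface with genus g and b boundary components: chi = 2 - 2g - b.
chi = 2 - 2*24 - 10 = 2 - 48 - 10 = -56

-56


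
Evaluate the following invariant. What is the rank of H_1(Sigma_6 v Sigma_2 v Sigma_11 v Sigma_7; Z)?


For a wedge X v Y: reduced H_k(X v Y) = H_k(X) + H_k(Y).
Each Sigma_g contributes b_1 = 2g.
b_1 = 12 + 4 + 22 + 14 = 52

52


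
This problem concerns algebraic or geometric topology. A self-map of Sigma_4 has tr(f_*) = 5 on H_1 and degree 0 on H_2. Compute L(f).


L(f) = tr(f_0*) - tr(f_1*) + tr(f_2*).
= 1 - (5) + (0)
= -4

-4


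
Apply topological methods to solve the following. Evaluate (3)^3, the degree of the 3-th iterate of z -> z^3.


deg(f) = 3. Degree is multiplicative: deg(f^3) = (deg f)^3.
deg(f^3) = (3)^3 = 27

27


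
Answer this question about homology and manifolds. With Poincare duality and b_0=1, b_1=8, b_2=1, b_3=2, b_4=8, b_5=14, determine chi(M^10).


By Poincare duality b_k = b_{10-k}, so full Betti numbers: b_0=1, b_1=8, b_2=1, b_3=2, b_4=8, b_5=14, b_6=8, b_7=2, b_8=1, b_9=8, b_10=1.
chi = sum (-1)^k b_k = -14

-14


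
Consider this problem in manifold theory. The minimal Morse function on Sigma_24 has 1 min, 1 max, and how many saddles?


A perfect Morse function has m_k = b_k.
For Sigma_24: b_0=1, b_1=2g=48, b_2=1.
Saddles m_1 = 2g = 48

48


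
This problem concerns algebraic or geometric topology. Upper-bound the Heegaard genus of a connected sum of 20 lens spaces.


Heegaard genus satisfies g(A#B) <= g(A) + g(B).
Each lens space has g = 1.
Upper bound: 20 * 1 = 20

20


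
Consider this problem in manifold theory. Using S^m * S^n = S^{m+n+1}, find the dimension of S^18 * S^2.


Join of spheres: S^m * S^n = S^{m+n+1}.
dim = 18 + 2 + 1 = 21

21


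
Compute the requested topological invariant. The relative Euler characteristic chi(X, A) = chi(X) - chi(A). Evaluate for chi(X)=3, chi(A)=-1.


Relative Euler characteristic: chi(X, A) = chi(X) - chi(A).
= 3 - (-1) = 4

4


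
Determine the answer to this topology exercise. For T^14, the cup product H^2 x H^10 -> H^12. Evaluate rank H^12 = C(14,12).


Cup product: H^p x H^q -> H^{p+q}; here p+q = 2+10 = 12.
rank H^k(T^n) = C(n,k).
C(14,12) = 91

91


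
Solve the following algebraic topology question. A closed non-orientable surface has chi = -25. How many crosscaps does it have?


chi = 2 - k for closed non-orientable surfaces with k crosscaps.
-25 = 2 - k
k = 2 - (-25) = 27

27


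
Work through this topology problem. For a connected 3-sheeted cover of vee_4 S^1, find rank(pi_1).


Nielsen-Schreier: an index-n subgroup of F_r is free of rank 1 + n(r-1).
Equivalently: chi(cover) = n*chi(base); chi(vee_r S^1) = 1 - 4 = -3.
chi(E) = 3*(-3) = -9; rank = 1 - chi(E) = 1 - (-9) = 10.
rank = 1 + 3*(4-1) = 1 + 9 = 10

10


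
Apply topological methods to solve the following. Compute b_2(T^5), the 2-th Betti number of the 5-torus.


By the Kunneth formula, b_k(T^n) = C(n,k).
b_2(T^5) = C(5,2).
C(5,2) = 5!/(2!*3!) = 10

10


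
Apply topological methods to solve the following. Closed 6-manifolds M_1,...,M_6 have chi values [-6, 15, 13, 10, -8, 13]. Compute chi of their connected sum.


For n-manifolds: chi(A#B) = chi(A) + chi(B) - chi(S^6).
chi(S^6) = 1 + (-1)^6 = 2.
chi(#) = (sum chi_i) - (6-1)*chi(S^6) = 37 - 5*2 = 27

27


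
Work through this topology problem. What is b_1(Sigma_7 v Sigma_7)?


For a wedge: H_1(A v B) = H_1(A) + H_1(B).
b_1(Sigma_7) = 14, b_1(Sigma_7) = 14.
b_1 = 14 + 14 = 28

28


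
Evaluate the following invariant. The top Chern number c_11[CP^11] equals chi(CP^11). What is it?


For any closed oriented manifold, <e(TM),[M]> = chi(M).
chi(CP^11) = 11+1 = 12

12


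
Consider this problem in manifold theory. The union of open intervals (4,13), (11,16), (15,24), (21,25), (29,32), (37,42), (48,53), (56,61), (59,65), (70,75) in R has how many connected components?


Sort and merge overlapping open intervals.
Merged: (4,25), (29,32), (37,42), (48,53), (56,65), (70,75).
Number of components = 6

6


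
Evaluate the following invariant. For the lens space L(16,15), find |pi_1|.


pi_1(L(p,q)) = Z/pZ for any q coprime to p.
|pi_1(L(16,15))| = 16

16


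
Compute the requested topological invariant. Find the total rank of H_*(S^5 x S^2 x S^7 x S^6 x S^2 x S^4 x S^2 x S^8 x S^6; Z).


Total Betti number is multiplicative under products.
Each S^d (d>=1) has total Betti number 2.
There are 9 sphere factors.
Total = 2^9 = 512

512


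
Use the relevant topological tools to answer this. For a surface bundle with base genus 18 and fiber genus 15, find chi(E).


For a fiber bundle F -> E -> B (with CW structure): chi(E) = chi(B) * chi(F).
chi(Sigma_18) = -34, chi(Sigma_15) = -28.
chi(E) = (-34) * (-28) = 952

952


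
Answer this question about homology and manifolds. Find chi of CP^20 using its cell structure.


CP^20 has one cell in each even dimension 0, 2, ..., 2*20 (20+1 cells total).
All cells are even-dimensional, so chi = number of cells.
chi = 20 + 1 = 21

21


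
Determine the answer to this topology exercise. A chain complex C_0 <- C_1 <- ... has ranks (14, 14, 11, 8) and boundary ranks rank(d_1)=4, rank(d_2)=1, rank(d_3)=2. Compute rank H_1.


rank H_k = rank(ker d_k) - rank(im d_{k+1}).
rank(ker d_1) = rank(C_1) - rank(d_1) = 14 - 4 = 10.
rank(im d_{1+1}) = 1.
rank H_1 = 10 - 1 = 9

9


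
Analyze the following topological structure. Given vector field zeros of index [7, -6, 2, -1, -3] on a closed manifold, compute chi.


Poincare-Hopf: chi(M) = sum of indices of zeros.
chi = (7) + (-6) + (2) + (-1) + (-3) = -1

-1


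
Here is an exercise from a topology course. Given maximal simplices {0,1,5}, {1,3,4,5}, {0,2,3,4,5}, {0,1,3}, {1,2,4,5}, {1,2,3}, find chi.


Enumerate all faces; f-vector: f_0=6, f_1=15, f_2=18, f_3=7, f_4=1.
chi = sum (-1)^k f_k = 3

3


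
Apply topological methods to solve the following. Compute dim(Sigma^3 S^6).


Each suspension raises dimension by 1: Sigma S^n = S^{n+1}.
Sigma^3 S^6 = S^{6+3} = S^9

9


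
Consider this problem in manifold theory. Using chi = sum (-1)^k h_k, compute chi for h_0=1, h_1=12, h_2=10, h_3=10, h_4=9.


Handles of index k contribute (-1)^k to chi (same as CW cells).
chi = (1) + (-12) + (10) + (-10) + (9) = -2

-2


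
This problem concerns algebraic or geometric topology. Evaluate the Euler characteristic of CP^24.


CP^24 has one cell in each even dimension 0, 2, ..., 2*24 (24+1 cells total).
All cells are even-dimensional, so chi = number of cells.
chi = 24 + 1 = 25

25


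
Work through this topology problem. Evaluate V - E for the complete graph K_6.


K_6: V = 6, E = C(6,2) = 15.
chi = V - E = 6 - 15 = -9

-9


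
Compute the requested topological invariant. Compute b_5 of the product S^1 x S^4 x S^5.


Each S^d has Poincare polynomial 1 + t^d.
The product S^1 x S^4 x S^5 has Poincare polynomial prod(1+t^d_i).
Expanding: b_0=1, b_1=1, b_4=1, b_5=2, b_6=1, b_9=1, b_10=1.
b_5 = 2

2


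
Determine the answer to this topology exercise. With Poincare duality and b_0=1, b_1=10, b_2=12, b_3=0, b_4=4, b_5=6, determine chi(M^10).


By Poincare duality b_k = b_{10-k}, so full Betti numbers: b_0=1, b_1=10, b_2=12, b_3=0, b_4=4, b_5=6, b_6=4, b_7=0, b_8=12, b_9=10, b_10=1.
chi = sum (-1)^k b_k = 8

8


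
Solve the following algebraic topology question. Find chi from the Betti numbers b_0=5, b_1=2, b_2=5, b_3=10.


chi = sum_k (-1)^k b_k.
= (5) + (-2) + (5) + (-10)
= -2

-2


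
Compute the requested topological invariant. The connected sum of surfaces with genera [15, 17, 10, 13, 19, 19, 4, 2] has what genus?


Genus is additive under connected sum of orientable surfaces.
g = 15 + 17 + 10 + 13 + 19 + 19 + 4 + 2 = 99

99


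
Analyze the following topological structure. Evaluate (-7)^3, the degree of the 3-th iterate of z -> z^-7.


deg(f) = -7. Degree is multiplicative: deg(f^3) = (deg f)^3.
deg(f^3) = (-7)^3 = -343

-343


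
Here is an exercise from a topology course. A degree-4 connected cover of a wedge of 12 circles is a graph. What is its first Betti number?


Nielsen-Schreier: an index-n subgroup of F_r is free of rank 1 + n(r-1).
Equivalently: chi(cover) = n*chi(base); chi(vee_r S^1) = 1 - 12 = -11.
chi(E) = 4*(-11) = -44; rank = 1 - chi(E) = 1 - (-44) = 45.
rank = 1 + 4*(12-1) = 1 + 44 = 45

45


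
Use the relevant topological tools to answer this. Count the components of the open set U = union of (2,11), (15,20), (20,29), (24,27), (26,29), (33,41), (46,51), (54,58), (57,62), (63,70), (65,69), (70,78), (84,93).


Sort and merge overlapping open intervals.
Merged: (2,11), (15,20), (20,29), (33,41), (46,51), (54,62), (63,70), (70,78), (84,93).
Number of components = 9

9


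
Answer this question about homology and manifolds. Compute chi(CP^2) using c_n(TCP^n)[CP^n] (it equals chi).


For any closed oriented manifold, <e(TM),[M]> = chi(M).
chi(CP^2) = 2+1 = 3

3


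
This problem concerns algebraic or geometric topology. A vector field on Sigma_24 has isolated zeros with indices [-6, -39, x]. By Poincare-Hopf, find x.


Poincare-Hopf: sum of indices = chi(M).
chi(Sigma_24) = 2 - 2*24 = -46.
Sum of known indices = -45.
x = chi - (sum known) = -46 - (-45) = -1

-1


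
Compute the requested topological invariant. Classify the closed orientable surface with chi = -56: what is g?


chi = 2 - 2g for closed orientable surfaces.
-56 = 2 - 2g
2g = 2 - (-56) = 58
g = 29

29


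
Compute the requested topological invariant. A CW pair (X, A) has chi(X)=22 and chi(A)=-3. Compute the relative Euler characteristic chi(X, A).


Relative Euler characteristic: chi(X, A) = chi(X) - chi(A).
= 22 - (-3) = 25

25


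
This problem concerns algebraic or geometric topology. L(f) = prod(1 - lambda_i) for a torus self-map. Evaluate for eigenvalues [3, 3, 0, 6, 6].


For a torus self-map: L(f) = det(I - A) where A acts on H_1.
L(f) = (1-3) * (1-3) * (1-0) * (1-6) * (1-6) = -2 * -2 * 1 * -5 * -5 = 100

100


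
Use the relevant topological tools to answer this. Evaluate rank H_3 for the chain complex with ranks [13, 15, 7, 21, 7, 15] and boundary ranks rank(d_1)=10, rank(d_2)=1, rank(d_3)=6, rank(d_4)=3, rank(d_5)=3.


rank H_k = rank(ker d_k) - rank(im d_{k+1}).
rank(ker d_3) = rank(C_3) - rank(d_3) = 21 - 6 = 15.
rank(im d_{3+1}) = 3.
rank H_3 = 15 - 3 = 12

12


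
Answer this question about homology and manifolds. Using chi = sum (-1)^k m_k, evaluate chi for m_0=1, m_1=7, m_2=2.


Morse theory: chi(M) = sum_k (-1)^k m_k where m_k = #(index-k critical points).
= (1) + (-7) + (2) = -4

-4


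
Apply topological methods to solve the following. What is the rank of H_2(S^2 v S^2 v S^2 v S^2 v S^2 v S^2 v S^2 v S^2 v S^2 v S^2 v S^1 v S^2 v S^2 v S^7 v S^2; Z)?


For a wedge of spheres, H_k (k>0) is free on one generator per sphere of dimension k.
Spheres of dimension 2: count = 13.
b_2 = 13

13


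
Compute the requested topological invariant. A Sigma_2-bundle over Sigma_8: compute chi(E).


For a fiber bundle F -> E -> B (with CW structure): chi(E) = chi(B) * chi(F).
chi(Sigma_8) = -14, chi(Sigma_2) = -2.
chi(E) = (-14) * (-2) = 28

28


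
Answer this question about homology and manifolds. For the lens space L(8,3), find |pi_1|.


pi_1(L(p,q)) = Z/pZ for any q coprime to p.
|pi_1(L(8,3))| = 8

8


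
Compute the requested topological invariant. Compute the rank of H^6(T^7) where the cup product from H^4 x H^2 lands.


Cup product: H^p x H^q -> H^{p+q}; here p+q = 4+2 = 6.
rank H^k(T^n) = C(n,k).
C(7,6) = 7

7


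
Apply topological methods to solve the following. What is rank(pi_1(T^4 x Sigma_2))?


pi_1(A x B) = pi_1(A) x pi_1(B); rank of abelianization = b_1.
b_1(T^4) = 4, b_1(Sigma_2) = 2*2 = 4.
b_1(product) = 4 + 4 = 8

8


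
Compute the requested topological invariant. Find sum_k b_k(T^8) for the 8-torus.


b_k(T^8) = C(8,k), so the sum over k is sum_k C(8,k) = 2^8.
Total = 2^8 = 256

256


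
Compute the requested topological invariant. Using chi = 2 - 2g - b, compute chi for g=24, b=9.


For a compact orientable surface with genus g and b boundary components: chi = 2 - 2g - b.
chi = 2 - 2*24 - 9 = 2 - 48 - 9 = -55

-55


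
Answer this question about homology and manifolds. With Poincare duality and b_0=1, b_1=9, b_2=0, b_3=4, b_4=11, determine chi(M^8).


By Poincare duality b_k = b_{8-k}, so full Betti numbers: b_0=1, b_1=9, b_2=0, b_3=4, b_4=11, b_5=4, b_6=0, b_7=9, b_8=1.
chi = sum (-1)^k b_k = -13

-13


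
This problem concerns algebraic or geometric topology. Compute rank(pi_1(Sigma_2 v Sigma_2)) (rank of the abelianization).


For a wedge: H_1(A v B) = H_1(A) + H_1(B).
b_1(Sigma_2) = 4, b_1(Sigma_2) = 4.
b_1 = 4 + 4 = 8

8


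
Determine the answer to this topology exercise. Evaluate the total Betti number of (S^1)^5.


b_k(T^5) = C(5,k), so the sum over k is sum_k C(5,k) = 2^5.
Total = 2^5 = 32

32


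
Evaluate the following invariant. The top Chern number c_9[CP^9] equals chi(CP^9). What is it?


For any closed oriented manifold, <e(TM),[M]> = chi(M).
chi(CP^9) = 9+1 = 10

10


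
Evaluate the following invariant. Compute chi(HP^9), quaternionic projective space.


HP^9 has one cell in each dimension 0, 4, ..., 4*9 (9+1 cells, all even-dim).
chi = 9 + 1 = 10

10


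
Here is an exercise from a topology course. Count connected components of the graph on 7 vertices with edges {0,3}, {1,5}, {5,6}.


Run DFS/union-find over 7 vertices.
V = 7, E = 3.
Number of components = 4

4


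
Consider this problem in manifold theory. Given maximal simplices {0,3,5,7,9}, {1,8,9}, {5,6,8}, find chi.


Enumerate all faces; f-vector: f_0=8, f_1=16, f_2=12, f_3=5, f_4=1.
chi = sum (-1)^k f_k = 0

0


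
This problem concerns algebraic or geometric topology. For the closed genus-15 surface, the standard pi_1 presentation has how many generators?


Standard presentation: pi_1(Sigma_g) = <a_1,b_1,...,a_g,b_g | [a_1,b_1]...[a_g,b_g] = 1>.
Number of generators = 2g = 2*15 = 30

30


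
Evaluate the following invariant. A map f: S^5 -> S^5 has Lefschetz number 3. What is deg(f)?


L(f) = 1 + (-1)^5 deg(f) on S^5.
3 = 1 + (-1)^5 * deg(f)
(-1)^5 * deg(f) = 2
deg(f) = -2

-2


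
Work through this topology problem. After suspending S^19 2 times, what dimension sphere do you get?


Each suspension raises dimension by 1: Sigma S^n = S^{n+1}.
Sigma^2 S^19 = S^{19+2} = S^21

21


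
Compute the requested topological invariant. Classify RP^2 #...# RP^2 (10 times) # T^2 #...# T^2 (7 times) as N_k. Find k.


Since a >= 1, the sum is non-orientable; each T^2 can be replaced by RP^2 # RP^2 (since T^2#RP^2 = 3RP^2).
Total crosscaps k = 10 + 2*7 = 24.
Check via chi: chi = 10*1 + 7*0 - (10+7-1)*2 = -22 = 2 - k = -22. Consistent.

24


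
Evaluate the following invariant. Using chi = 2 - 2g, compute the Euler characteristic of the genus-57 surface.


For a closed orientable surface of genus g: chi = 2 - 2g.
Here g = 57.
chi = 2 - 2*57 = 2 - 114 = -112

-112


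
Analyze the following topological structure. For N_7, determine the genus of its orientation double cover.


chi(N_7) = 2 - 7 = -5.
Double cover: chi(Sigma_g) = 2 * chi(N_7) = 2*(-5) = -10.
2 - 2g = -10, so g = (2 - (-10))/2 = 12/2 = 6

6


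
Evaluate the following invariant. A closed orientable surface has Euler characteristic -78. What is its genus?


chi = 2 - 2g for closed orientable surfaces.
-78 = 2 - 2g
2g = 2 - (-78) = 80
g = 40

40


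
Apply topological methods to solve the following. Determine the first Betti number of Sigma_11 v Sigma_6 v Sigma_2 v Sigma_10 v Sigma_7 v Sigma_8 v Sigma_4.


For a wedge X v Y: reduced H_k(X v Y) = H_k(X) + H_k(Y).
Each Sigma_g contributes b_1 = 2g.
b_1 = 22 + 12 + 4 + 20 + 14 + 16 + 8 = 96

96


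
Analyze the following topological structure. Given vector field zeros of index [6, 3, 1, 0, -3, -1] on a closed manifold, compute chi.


Poincare-Hopf: chi(M) = sum of indices of zeros.
chi = (6) + (3) + (1) + (0) + (-3) + (-1) = 6

6


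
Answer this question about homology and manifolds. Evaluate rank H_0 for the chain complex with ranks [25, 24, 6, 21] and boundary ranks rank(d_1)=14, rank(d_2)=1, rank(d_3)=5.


rank H_k = rank(ker d_k) - rank(im d_{k+1}).
rank(ker d_0) = rank(C_0) - rank(d_0) = 25 - 0 = 25.
rank(im d_{0+1}) = 14.
rank H_0 = 25 - 14 = 11

11


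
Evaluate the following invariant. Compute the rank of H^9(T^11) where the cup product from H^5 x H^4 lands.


Cup product: H^p x H^q -> H^{p+q}; here p+q = 5+4 = 9.
rank H^k(T^n) = C(n,k).
C(11,9) = 55

55


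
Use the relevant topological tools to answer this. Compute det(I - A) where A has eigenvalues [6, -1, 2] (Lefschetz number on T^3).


For a torus self-map: L(f) = det(I - A) where A acts on H_1.
L(f) = (1-6) * (1--1) * (1-2) = -5 * 2 * -1 = 10

10


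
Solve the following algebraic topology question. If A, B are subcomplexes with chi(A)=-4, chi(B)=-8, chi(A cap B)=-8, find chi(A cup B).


chi(A cup B) = chi(A) + chi(B) - chi(A cap B)
= -4 + (-8) - (-8)
= -4

-4


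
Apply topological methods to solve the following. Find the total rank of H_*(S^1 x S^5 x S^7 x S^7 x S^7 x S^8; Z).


Total Betti number is multiplicative under products.
Each S^d (d>=1) has total Betti number 2.
There are 6 sphere factors.
Total = 2^6 = 64

64


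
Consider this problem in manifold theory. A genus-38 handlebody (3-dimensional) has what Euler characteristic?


A genus-g handlebody deformation retracts to a wedge of g circles.
chi(vee_g S^1) = 1 - g.
chi(H_38) = 1 - 38 = -37

-37


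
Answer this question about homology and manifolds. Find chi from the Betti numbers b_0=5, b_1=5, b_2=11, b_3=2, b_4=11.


chi = sum_k (-1)^k b_k.
= (5) + (-5) + (11) + (-2) + (11)
= 20

20


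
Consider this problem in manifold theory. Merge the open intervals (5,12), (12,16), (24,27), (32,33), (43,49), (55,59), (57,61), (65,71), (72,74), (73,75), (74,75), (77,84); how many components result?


Sort and merge overlapping open intervals.
Merged: (5,12), (12,16), (24,27), (32,33), (43,49), (55,61), (65,71), (72,75), (77,84).
Number of components = 9

9


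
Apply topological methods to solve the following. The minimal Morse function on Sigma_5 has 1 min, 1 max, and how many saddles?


A perfect Morse function has m_k = b_k.
For Sigma_5: b_0=1, b_1=2g=10, b_2=1.
Saddles m_1 = 2g = 10

10


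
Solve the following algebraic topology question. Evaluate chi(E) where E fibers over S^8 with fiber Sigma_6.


chi(S^8) = 2 (n even), chi(Sigma_6) = 2 - 2*6 = -10.
chi(E) = 2 * (-10) = -20

-20


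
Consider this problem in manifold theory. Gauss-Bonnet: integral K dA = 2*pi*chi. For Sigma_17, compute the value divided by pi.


Gauss-Bonnet: integral K dA = 2*pi*chi(M).
chi(Sigma_17) = 2 - 2*17 = -32.
(integral K dA)/pi = 2*chi = 2*(-32) = -64

-64


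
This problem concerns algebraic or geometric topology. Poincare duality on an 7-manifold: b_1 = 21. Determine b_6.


Poincare duality for closed orientable n-manifolds: b_k = b_{n-k}.
Here n = 7, so b_6 = b_1 = 21

21


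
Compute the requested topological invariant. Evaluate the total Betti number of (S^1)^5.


b_k(T^5) = C(5,k), so the sum over k is sum_k C(5,k) = 2^5.
Total = 2^5 = 32

32


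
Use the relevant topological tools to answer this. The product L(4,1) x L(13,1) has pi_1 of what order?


pi_1(X x Y) = pi_1(X) x pi_1(Y).
pi_1(L(4,1)) = Z/4, pi_1(L(13,1)) = Z/13.
|Z/4 x Z/13| = 4 * 13 = 52

52


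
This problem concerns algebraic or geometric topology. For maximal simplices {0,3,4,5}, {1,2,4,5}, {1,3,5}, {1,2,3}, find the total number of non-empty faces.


Each maximal simplex on m vertices has 2^m - 1 nonempty faces.
Take the union (dedupe shared faces).
Total distinct faces = 31

31


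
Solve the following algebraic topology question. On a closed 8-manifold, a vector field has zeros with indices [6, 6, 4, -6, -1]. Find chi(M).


Poincare-Hopf: chi(M) = sum of indices of zeros.
chi = (6) + (6) + (4) + (-6) + (-1) = 9

9


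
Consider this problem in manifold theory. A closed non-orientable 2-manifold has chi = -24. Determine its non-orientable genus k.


chi = 2 - k for closed non-orientable surfaces with k crosscaps.
-24 = 2 - k
k = 2 - (-24) = 26

26


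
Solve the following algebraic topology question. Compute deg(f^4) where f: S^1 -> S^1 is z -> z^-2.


deg(f) = -2. Degree is multiplicative: deg(f^4) = (deg f)^4.
deg(f^4) = (-2)^4 = 16

16


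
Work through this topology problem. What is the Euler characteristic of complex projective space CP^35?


CP^35 has one cell in each even dimension 0, 2, ..., 2*35 (35+1 cells total).
All cells are even-dimensional, so chi = number of cells.
chi = 35 + 1 = 36

36


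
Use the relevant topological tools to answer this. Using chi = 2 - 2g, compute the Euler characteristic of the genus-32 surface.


For a closed orientable surface of genus g: chi = 2 - 2g.
Here g = 32.
chi = 2 - 2*32 = 2 - 64 = -62

-62


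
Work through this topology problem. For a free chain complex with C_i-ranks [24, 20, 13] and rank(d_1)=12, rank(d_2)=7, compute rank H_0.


rank H_k = rank(ker d_k) - rank(im d_{k+1}).
rank(ker d_0) = rank(C_0) - rank(d_0) = 24 - 0 = 24.
rank(im d_{0+1}) = 12.
rank H_0 = 24 - 12 = 12

12


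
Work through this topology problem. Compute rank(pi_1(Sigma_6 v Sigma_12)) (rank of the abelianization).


For a wedge: H_1(A v B) = H_1(A) + H_1(B).
b_1(Sigma_6) = 12, b_1(Sigma_12) = 24.
b_1 = 12 + 24 = 36

36


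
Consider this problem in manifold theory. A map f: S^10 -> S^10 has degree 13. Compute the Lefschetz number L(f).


On S^10: L(f) = tr(f_0*) + (-1)^10 tr(f_10*) = 1 + (-1)^10 * deg(f).
L(f) = 1 + (-1)^10 * 13 = 1 + 13 = 14

14


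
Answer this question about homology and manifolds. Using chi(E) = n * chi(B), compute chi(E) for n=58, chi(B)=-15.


For a finite covering: chi(E) = (number of sheets) * chi(B).
chi(E) = 58 * (-15) = -870

-870


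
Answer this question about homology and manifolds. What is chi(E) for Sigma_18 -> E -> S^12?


chi(S^12) = 2 (n even), chi(Sigma_18) = 2 - 2*18 = -34.
chi(E) = 2 * (-34) = -68

-68


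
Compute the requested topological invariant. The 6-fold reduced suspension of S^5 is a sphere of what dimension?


Each suspension raises dimension by 1: Sigma S^n = S^{n+1}.
Sigma^6 S^5 = S^{5+6} = S^11

11


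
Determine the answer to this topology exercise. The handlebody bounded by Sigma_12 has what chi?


A genus-g handlebody deformation retracts to a wedge of g circles.
chi(vee_g S^1) = 1 - g.
chi(H_12) = 1 - 12 = -11

-11


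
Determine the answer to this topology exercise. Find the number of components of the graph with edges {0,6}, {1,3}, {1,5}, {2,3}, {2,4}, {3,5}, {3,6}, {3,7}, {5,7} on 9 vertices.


Run DFS/union-find over 9 vertices.
V = 9, E = 9.
Number of components = 2

2


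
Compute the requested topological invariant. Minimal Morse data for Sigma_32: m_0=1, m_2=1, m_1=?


A perfect Morse function has m_k = b_k.
For Sigma_32: b_0=1, b_1=2g=64, b_2=1.
Saddles m_1 = 2g = 64

64


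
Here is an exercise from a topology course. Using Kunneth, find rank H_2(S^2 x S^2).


Each S^d has Poincare polynomial 1 + t^d.
The product S^2 x S^2 has Poincare polynomial prod(1+t^d_i).
Expanding: b_0=1, b_2=2, b_4=1.
b_2 = 2

2


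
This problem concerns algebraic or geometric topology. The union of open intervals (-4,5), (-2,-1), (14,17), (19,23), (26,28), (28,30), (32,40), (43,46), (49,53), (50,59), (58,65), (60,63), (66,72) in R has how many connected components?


Sort and merge overlapping open intervals.
Merged: (-4,5), (14,17), (19,23), (26,28), (28,30), (32,40), (43,46), (49,65), (66,72).
Number of components = 9

9


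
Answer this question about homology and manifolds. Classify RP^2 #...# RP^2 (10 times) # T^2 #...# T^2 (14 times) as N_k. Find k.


Since a >= 1, the sum is non-orientable; each T^2 can be replaced by RP^2 # RP^2 (since T^2#RP^2 = 3RP^2).
Total crosscaps k = 10 + 2*14 = 38.
Check via chi: chi = 10*1 + 14*0 - (10+14-1)*2 = -36 = 2 - k = -36. Consistent.

38


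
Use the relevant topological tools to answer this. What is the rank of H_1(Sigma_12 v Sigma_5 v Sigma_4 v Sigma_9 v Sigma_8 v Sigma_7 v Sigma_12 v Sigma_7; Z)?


For a wedge X v Y: reduced H_k(X v Y) = H_k(X) + H_k(Y).
Each Sigma_g contributes b_1 = 2g.
b_1 = 24 + 10 + 8 + 18 + 16 + 14 + 24 + 14 = 128

128


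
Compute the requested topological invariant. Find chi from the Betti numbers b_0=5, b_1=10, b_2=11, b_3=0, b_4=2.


chi = sum_k (-1)^k b_k.
= (5) + (-10) + (11) + (0) + (2)
= 8

8


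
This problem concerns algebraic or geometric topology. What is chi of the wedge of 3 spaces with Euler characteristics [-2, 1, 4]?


chi(A v B) = chi(A) + chi(B) - 1 (one point identified).
For 3 spaces: chi = (sum chi_i) - (3 - 1).
sum = 3; chi = 3 - 2 = 1

1


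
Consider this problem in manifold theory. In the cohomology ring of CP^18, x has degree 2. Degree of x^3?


|x| = 2 in H^*(CP^n).
|x^3| = 3 * |x| = 3 * 2 = 6

6


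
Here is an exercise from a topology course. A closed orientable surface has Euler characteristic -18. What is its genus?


chi = 2 - 2g for closed orientable surfaces.
-18 = 2 - 2g
2g = 2 - (-18) = 20
g = 10

10


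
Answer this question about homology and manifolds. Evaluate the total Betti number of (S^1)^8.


b_k(T^8) = C(8,k), so the sum over k is sum_k C(8,k) = 2^8.
Total = 2^8 = 256

256


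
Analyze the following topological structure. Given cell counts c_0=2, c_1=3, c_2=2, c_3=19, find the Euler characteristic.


chi = sum_k (-1)^k c_k.
= (-1)^0*2 + (-1)^1*3 + (-1)^2*2 + (-1)^3*19
= (2) + (-3) + (2) + (-19)
= -18

-18


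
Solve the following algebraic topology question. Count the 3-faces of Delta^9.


Delta^9 has 9+1 vertices. A 3-face is a choice of 3+1 vertices.
f_3 = C(9+1, 3+1) = C(10,4) = 210

210


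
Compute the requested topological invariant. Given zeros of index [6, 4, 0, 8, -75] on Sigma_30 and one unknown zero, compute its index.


Poincare-Hopf: sum of indices = chi(M).
chi(Sigma_30) = 2 - 2*30 = -58.
Sum of known indices = -57.
x = chi - (sum known) = -58 - (-57) = -1

-1


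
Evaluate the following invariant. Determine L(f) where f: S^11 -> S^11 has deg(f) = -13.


On S^11: L(f) = tr(f_0*) + (-1)^11 tr(f_11*) = 1 + (-1)^11 * deg(f).
L(f) = 1 + (-1)^11 * -13 = 1 + 13 = 14

14


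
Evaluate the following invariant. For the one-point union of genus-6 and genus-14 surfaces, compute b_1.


For a wedge: H_1(A v B) = H_1(A) + H_1(B).
b_1(Sigma_6) = 12, b_1(Sigma_14) = 28.
b_1 = 12 + 28 = 40

40


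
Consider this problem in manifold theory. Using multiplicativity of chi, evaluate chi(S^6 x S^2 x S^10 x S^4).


chi is multiplicative: chi(X x Y) = chi(X) chi(Y).
Each even-dim sphere has chi = 2. There are 4 factors.
chi = 2^4 = 16

16


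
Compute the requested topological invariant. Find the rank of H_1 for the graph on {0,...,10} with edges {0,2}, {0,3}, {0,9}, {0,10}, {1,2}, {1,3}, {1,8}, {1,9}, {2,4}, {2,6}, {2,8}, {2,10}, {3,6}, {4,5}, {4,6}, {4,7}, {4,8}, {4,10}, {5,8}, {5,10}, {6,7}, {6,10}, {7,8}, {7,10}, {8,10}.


b_1 = E - V + (number of components).
E = 25, V = 11, components = 1.
b_1 = 25 - 11 + 1 = 15

15


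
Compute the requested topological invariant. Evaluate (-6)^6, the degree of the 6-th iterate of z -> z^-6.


deg(f) = -6. Degree is multiplicative: deg(f^6) = (deg f)^6.
deg(f^6) = (-6)^6 = 46656

46656


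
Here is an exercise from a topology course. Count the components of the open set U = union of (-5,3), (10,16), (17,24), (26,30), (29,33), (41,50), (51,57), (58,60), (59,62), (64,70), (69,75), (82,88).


Sort and merge overlapping open intervals.
Merged: (-5,3), (10,16), (17,24), (26,33), (41,50), (51,57), (58,62), (64,75), (82,88).
Number of components = 9

9


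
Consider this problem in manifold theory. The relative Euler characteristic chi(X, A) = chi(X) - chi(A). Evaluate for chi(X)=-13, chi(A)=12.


Relative Euler characteristic: chi(X, A) = chi(X) - chi(A).
= -13 - (12) = -25

-25


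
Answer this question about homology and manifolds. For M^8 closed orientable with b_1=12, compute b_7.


Poincare duality for closed orientable n-manifolds: b_k = b_{n-k}.
Here n = 8, so b_7 = b_1 = 12

12


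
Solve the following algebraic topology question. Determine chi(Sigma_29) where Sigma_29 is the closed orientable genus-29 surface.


For a closed orientable surface of genus g: chi = 2 - 2g.
Here g = 29.
chi = 2 - 2*29 = 2 - 58 = -56

-56


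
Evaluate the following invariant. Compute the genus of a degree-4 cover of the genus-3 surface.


For an n-sheeted cover: chi(E) = n * chi(B).
chi(Sigma_3) = 2 - 2*3 = -4.
chi(E) = 4 * (-4) = -16.
genus(E) = (2 - chi(E))/2 = (2 - (-16))/2 = 18/2 = 9

9
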